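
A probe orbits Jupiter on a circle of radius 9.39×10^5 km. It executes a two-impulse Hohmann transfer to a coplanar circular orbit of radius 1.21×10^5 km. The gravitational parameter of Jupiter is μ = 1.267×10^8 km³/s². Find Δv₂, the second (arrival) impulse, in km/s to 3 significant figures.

The Hohmann ellipse has a_t = (r₁ + r₂)/2 = 5.300×10^5 km.
Circular speed at r = 1.210×10^5 km: v_c = √(μ/r) = 32.36 km/s.
Vis-viva on the transfer ellipse at r = 1.210×10^5 km gives v_t = √[μ(2/r − 1/a_t)] = 43.07 km/s.
Δv₂ = |v_t − v_c| = |43.07 − 32.36| = 10.71 km/s.

Δv₂ = 10.7 km/s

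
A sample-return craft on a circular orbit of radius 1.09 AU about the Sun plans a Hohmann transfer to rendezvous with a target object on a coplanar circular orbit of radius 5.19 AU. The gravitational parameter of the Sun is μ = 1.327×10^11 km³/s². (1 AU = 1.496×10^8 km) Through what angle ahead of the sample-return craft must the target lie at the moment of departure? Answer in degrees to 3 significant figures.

φ = 95.3°

In km: r₁ = 1.09 × 1.496×10^8 = 1.63064×10^8 km; r₂ = 5.19 × 1.496×10^8 = 7.76424×10^8 km.
The Hohmann ellipse has a_t = (r₁ + r₂)/2 = 4.69744×10^8 km.
The half-period of the transfer ellipse is t = π√(a_t³/μ) = 8.7802×10^7 s.
The target's mean motion on its circular orbit is ω₂ = √(μ/r₂³) = 1.6838×10^-8 rad/s.
Angle swept by the target during transfer: ω₂·t = 1.4784 rad = 84.71°.
Arrival is 180° from departure on the ellipse, so φ = 180° − 84.71° = 95.3°.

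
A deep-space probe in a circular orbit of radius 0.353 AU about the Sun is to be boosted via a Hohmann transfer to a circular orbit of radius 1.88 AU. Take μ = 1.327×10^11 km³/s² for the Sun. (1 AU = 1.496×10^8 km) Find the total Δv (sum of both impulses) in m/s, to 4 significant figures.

Δv = 24430 m/s

In km: r₁ = 0.353 × 1.496×10^8 = 5.28088×10^7 km; r₂ = 1.88 × 1.496×10^8 = 2.81248×10^8 km.
The Hohmann ellipse has a_t = (r₁ + r₂)/2 = 1.670284×10^8 km.
At r₁ the circular-orbit speed is v₁ = √(μ/r₁) = 50.13 km/s.
Transfer-orbit speed at r₁ (v² = μ(2/r − 1/a)): v_p = √[μ(2/r₁ − 1/a_t)] = 65.05 km/s.
First burn Δv₁ = |v_p − v₁| = 14.92 km/s.
At r₂, v₂ = √(μ/r₂) = 21.722 km/s.
Transfer-orbit speed at r₂: v_a = √[μ(2/r₂ − 1/a_t)] = 12.214 km/s.
Second burn Δv₂ = |v₂ − v_a| = 9.508 km/s.
Total Δv = Δv₁ + Δv₂ = 24.43 km/s.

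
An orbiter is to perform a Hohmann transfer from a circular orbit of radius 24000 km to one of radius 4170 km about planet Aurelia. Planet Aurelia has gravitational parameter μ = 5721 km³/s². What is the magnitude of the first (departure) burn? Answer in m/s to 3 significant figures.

The Hohmann ellipse has a_t = (r₁ + r₂)/2 = 14085 km.
On the circular orbit at r = 24000 km, v_c = √(μ/r) = 0.48824 km/s.
Transfer-orbit speed at the same r (vis-viva, a = a_t): v_t = √[μ(2/r − 1/a_t)] = 0.26566 km/s.
Δv₁ = |v_t − v_c| = |0.26566 − 0.48824| = 0.2226 km/s.

Δv₁ = 223 m/s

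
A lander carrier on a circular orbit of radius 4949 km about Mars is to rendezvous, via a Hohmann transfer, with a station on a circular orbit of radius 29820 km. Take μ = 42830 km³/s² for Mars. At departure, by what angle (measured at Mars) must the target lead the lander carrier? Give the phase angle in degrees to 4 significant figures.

Transfer-ellipse semi-major axis a_t = (r₁ + r₂)/2 = (4949 + 29820)/2 = 17384.5 km.
Transfer time t = π√(a_t³/μ) = 34795 s.
Target angular speed ω₂ = √(μ/r₂³) = 4.0189×10^-5 rad/s.
Angle swept by the target during transfer: ω₂·t = 1.3984 rad = 80.12°.
The lander carrier traverses 180° on the transfer ellipse, so the target must lead by 180° − 80.12° = 99.88°.

φ = 99.88°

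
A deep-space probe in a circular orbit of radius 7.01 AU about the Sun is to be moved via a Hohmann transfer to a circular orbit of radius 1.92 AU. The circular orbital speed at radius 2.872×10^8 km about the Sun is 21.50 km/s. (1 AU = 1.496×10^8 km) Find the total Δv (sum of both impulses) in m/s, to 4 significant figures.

Δv = 9312 m/s

From the circular-orbit relation v² = μ/r at r = 2.872×10^8 km: μ = v²r = (21.50)² × 2.872×10^8 = 1.32758×10^11 km³/s².
In km: r₁ = 7.01 × 1.496×10^8 = 1.048696×10^9 km; r₂ = 1.92 × 1.496×10^8 = 2.87232×10^8 km.
Transfer-ellipse semi-major axis a_t = (r₁ + r₂)/2 = (1.048696×10^9 + 2.87232×10^8)/2 = 6.67964×10^8 km.
At r₁ the circular-orbit speed is v₁ = √(μ/r₁) = 11.251 km/s.
On the transfer ellipse at r₁, v² = μ(2/r − 1/a) gives v_a = √[μ(2/r₁ − 1/a_t)] = 7.3781 km/s.
First burn Δv₁ = |v_a − v₁| = 3.873 km/s.
At r₂, v₂ = √(μ/r₂) = 21.499 km/s.
Transfer-orbit speed at r₂: v_p = √[μ(2/r₂ − 1/a_t)] = 26.938 km/s.
Second burn Δv₂ = |v₂ − v_p| = 5.439 km/s.
Δv = Δv₁ + Δv₂ = 3.873 + 5.439 = 9.312 km/s.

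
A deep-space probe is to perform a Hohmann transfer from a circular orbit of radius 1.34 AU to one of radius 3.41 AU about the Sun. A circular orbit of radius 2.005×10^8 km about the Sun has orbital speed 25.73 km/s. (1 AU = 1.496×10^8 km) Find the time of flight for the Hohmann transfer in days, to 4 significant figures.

t = 668.4 days

From the circular-orbit relation v² = μ/r at r = 2.005×10^8 km: μ = v²r = (25.73)² × 2.005×10^8 = 1.32738×10^11 km³/s².
In km: r₁ = 1.34 × 1.496×10^8 = 2.00464×10^8 km; r₂ = 3.41 × 1.496×10^8 = 5.10136×10^8 km.
Semi-major axis of the transfer orbit: a_t = (2.00464×10^8 + 5.10136×10^8)/2 = 3.553×10^8 km.
By Kepler's third law the transfer-orbit period is T = 2π√(a_t³/μ), so t = T/2 = 5.775×10^7 s.
Converting: 5.775×10^7 s ÷ 86400 s/day = 668.4 days.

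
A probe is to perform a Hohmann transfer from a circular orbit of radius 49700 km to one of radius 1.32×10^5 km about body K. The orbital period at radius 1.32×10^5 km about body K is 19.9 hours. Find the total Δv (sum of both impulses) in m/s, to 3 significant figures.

From Kepler's third law T² = 4π²r³/μ at r = 1.32×10^5 km, T = 19.9 hours = 19.9 × 3600 s = 71640 s: μ = 4π²r³/T² = 1.76917×10^7 km³/s².
Transfer-ellipse semi-major axis a_t = (r₁ + r₂)/2 = (49700 + 1.320×10^5)/2 = 90850 km.
Circular speed at r₁: v₁ = √(μ/r₁) = √(1.76917×10^7/49700) = 18.867 km/s.
Transfer-orbit speed at r₁ (v² = μ(2/r − 1/a)): v_p = √[μ(2/r₁ − 1/a_t)] = 22.742 km/s.
First burn Δv₁ = |v_p − v₁| = 3.875 km/s.
Circular speed at r₂: v₂ = √(μ/r₂) = 11.577 km/s.
Transfer-orbit speed at r₂: v_a = √[μ(2/r₂ − 1/a_t)] = 8.5628 km/s.
Second burn Δv₂ = |v₂ − v_a| = 3.014 km/s.
Δv = Δv₁ + Δv₂ = 3.875 + 3.014 = 6.889 km/s.

Δv = 6890 m/s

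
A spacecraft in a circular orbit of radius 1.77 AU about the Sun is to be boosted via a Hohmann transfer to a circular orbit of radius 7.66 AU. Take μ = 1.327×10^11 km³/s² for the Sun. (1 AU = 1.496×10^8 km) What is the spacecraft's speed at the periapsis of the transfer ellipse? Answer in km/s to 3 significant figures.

In km: r₁ = 1.77 × 1.496×10^8 = 2.64792×10^8 km; r₂ = 7.66 × 1.496×10^8 = 1.145936×10^9 km.
Semi-major axis of the transfer orbit: a_t = (2.64792×10^8 + 1.145936×10^9)/2 = 7.05364×10^8 km.
The periapsis of the transfer ellipse is at r = 2.64792×10^8 km.
Vis-viva: v = √[μ(2/r − 1/a_t)] = √[1.327×10^11 × (2/2.64792×10^8 − 1/7.05364×10^8)] = 28.53 km/s.

v = 28.5 km/s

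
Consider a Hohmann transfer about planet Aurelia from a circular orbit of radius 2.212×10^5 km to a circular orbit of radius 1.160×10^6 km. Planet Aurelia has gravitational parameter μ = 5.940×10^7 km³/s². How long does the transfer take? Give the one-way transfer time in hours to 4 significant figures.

Semi-major axis of the transfer orbit: a_t = (2.212×10^5 + 1.160×10^6)/2 = 6.906×10^5 km.
By Kepler's third law the transfer-orbit period is T = 2π√(a_t³/μ), so t = T/2 = 2.3394×10^5 s.
Converting: 2.3394×10^5 s ÷ 3600 s/hour = 64.98 hours.

t = 64.98 hours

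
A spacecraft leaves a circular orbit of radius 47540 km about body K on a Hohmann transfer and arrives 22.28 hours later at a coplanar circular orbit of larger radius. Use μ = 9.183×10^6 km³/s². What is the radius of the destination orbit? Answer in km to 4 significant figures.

Transfer time t = 22.28 hours = 80208 s, and t = π√(a_t³/μ).
So a_t = (μ t²/π²)^(1/3) = (9.183×10^6 × (80208)² / π²)^(1/3) = 1.8157×10^5 km.
Since a_t = (r₁ + r₂)/2, r₂ = 2a_t − r₁ = 2×1.8157×10^5 − 47540 = 3.156×10^5 km.

r₂ = 3.156×10^5 km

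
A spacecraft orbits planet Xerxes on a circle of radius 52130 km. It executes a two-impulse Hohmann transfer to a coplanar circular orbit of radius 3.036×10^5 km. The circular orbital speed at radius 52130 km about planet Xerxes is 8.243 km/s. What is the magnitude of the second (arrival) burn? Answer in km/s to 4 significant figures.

Δv₂ = 1.567 km/s

From the circular-orbit relation v² = μ/r at r = 52130 km: μ = v²r = (8.243)² × 52130 = 3.54208×10^6 km³/s².
Transfer-ellipse semi-major axis a_t = (r₁ + r₂)/2 = (52130 + 3.036×10^5)/2 = 1.77865×10^5 km.
On the circular orbit at r = 3.036×10^5 km, v_c = √(μ/r) = 3.416 km/s.
Vis-viva on the transfer ellipse at r = 3.036×10^5 km gives v_t = √[μ(2/r − 1/a_t)] = 1.849 km/s.
Δv₂ = |v_t − v_c| = |1.849 − 3.416| = 1.567 km/s.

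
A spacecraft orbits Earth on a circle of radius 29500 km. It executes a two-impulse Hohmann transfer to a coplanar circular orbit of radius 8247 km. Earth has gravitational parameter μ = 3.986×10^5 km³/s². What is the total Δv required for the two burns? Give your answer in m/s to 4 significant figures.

Semi-major axis of the transfer orbit: a_t = (29500 + 8247)/2 = 18873.5 km.
At r₁ the circular-orbit speed is v₁ = √(μ/r₁) = 3.676 km/s.
On the transfer ellipse at r₁, vis-viva gives v_a = √[μ(2/r₁ − 1/a_t)] = 2.430 km/s.
First burn Δv₁ = |v_a − v₁| = 1.246 km/s.
At r₂, v₂ = √(μ/r₂) = 6.952 km/s.
Transfer-orbit speed at r₂: v_p = √[μ(2/r₂ − 1/a_t)] = 8.692 km/s.
Second burn Δv₂ = |v₂ − v_p| = 1.740 km/s.
Δv = Δv₁ + Δv₂ = 1.246 + 1.740 = 2.986 km/s.

Δv = 2986 m/s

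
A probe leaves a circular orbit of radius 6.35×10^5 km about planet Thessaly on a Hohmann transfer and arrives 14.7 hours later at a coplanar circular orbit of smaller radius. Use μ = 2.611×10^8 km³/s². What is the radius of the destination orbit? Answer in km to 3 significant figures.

r₂ = 2.05×10^5 km

Transfer time t = 14.7 hours = 52920 s, and t = π√(a_t³/μ).
So a_t = (μ t²/π²)^(1/3) = (2.611×10^8 × (52920)² / π²)^(1/3) = 4.2000×10^5 km.
Since a_t = (r₁ + r₂)/2, r₂ = 2a_t − r₁ = 2×4.2000×10^5 − 6.350×10^5 = 2.050×10^5 km.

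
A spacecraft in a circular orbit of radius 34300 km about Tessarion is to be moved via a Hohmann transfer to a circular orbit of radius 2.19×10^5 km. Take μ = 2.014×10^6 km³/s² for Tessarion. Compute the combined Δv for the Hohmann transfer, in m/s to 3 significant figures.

Transfer-ellipse semi-major axis a_t = (r₁ + r₂)/2 = (34300 + 2.190×10^5)/2 = 1.2665×10^5 km.
Circular speed at r₁: v₁ = √(μ/r₁) = √(2.014×10^6/34300) = 7.66271 km/s.
Transfer-orbit speed at r₁ (vis-viva equation): v_p = √[μ(2/r₁ − 1/a_t)] = 10.0763 km/s.
First burn Δv₁ = |v_p − v₁| = 2.414 km/s.
At r₂, v₂ = √(μ/r₂) = 3.0325 km/s.
Transfer-orbit speed at r₂: v_a = √[μ(2/r₂ − 1/a_t)] = 1.5782 km/s.
Second burn Δv₂ = |v₂ − v_a| = 1.454 km/s.
Δv = Δv₁ + Δv₂ = 2.414 + 1.454 = 3.868 km/s.

Δv = 3870 m/s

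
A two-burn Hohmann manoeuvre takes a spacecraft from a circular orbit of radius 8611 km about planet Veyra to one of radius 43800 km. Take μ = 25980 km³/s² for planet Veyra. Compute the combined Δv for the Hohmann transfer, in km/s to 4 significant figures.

Semi-major axis of the transfer orbit: a_t = (8611 + 43800)/2 = 26205.5 km.
Circular speed at r₁: v₁ = √(μ/r₁) = √(25980/8611) = 1.7370 km/s.
Transfer-orbit speed at r₁ (vis-viva): v_p = √[μ(2/r₁ − 1/a_t)] = 2.2456 km/s.
First burn Δv₁ = |v_p − v₁| = 0.5086 km/s.
Circular speed at r₂: v₂ = √(μ/r₂) = 0.7702 km/s.
Transfer-orbit speed at r₂: v_a = √[μ(2/r₂ − 1/a_t)] = 0.4415 km/s.
Second burn Δv₂ = |v₂ − v_a| = 0.3287 km/s.
Δv = Δv₁ + Δv₂ = 0.5086 + 0.3287 = 0.8373 km/s.

Δv = 0.8373 km/s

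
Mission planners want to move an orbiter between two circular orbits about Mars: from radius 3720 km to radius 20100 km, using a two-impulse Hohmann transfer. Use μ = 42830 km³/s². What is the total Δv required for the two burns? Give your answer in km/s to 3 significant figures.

Transfer-ellipse semi-major axis a_t = (r₁ + r₂)/2 = (3720 + 20100)/2 = 11910 km.
Circular speed at r₁: v₁ = √(μ/r₁) = √(42830/3720) = 3.393 km/s.
Transfer-orbit speed at r₁ (vis-viva equation): v_p = √[μ(2/r₁ − 1/a_t)] = 4.408 km/s.
First burn Δv₁ = |v_p − v₁| = 1.015 km/s.
At r₂, v₂ = √(μ/r₂) = 1.4597 km/s.
Transfer-orbit speed at r₂: v_a = √[μ(2/r₂ − 1/a_t)] = 0.81581 km/s.
Second burn Δv₂ = |v₂ − v_a| = 0.6439 km/s.
Total Δv = Δv₁ + Δv₂ = 1.659 km/s.

Δv = 1.66 km/s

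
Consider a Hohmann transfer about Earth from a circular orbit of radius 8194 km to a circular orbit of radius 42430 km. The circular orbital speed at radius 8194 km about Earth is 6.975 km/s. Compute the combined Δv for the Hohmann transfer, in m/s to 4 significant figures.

Δv = 3377 m/s

From the circular-orbit relation v² = μ/r at r = 8194 km: μ = v²r = (6.975)² × 8194 = 3.98643×10^5 km³/s².
Transfer-ellipse semi-major axis a_t = (r₁ + r₂)/2 = (8194 + 42430)/2 = 25312 km.
Circular speed at r₁: v₁ = √(μ/r₁) = √(3.98643×10^5/8194) = 6.975 km/s.
Transfer-orbit speed at r₁ (vis-viva): v_p = √[μ(2/r₁ − 1/a_t)] = 9.031 km/s.
First burn Δv₁ = |v_p − v₁| = 2.056 km/s.
At r₂, v₂ = √(μ/r₂) = 3.065 km/s.
Transfer-orbit speed at r₂: v_a = √[μ(2/r₂ − 1/a_t)] = 1.744 km/s.
Second burn Δv₂ = |v₂ − v_a| = 1.321 km/s.
Δv = Δv₁ + Δv₂ = 2.056 + 1.321 = 3.377 km/s.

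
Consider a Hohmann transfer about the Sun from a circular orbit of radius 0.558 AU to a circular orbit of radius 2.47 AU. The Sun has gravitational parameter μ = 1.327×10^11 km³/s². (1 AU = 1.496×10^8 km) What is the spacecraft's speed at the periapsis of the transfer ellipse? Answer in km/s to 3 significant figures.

v = 50.9 km/s

In km: r₁ = 0.558 × 1.496×10^8 = 8.34768×10^7 km; r₂ = 2.47 × 1.496×10^8 = 3.69512×10^8 km.
Semi-major axis of the transfer orbit: a_t = (8.34768×10^7 + 3.69512×10^8)/2 = 2.264944×10^8 km.
At periapsis, r = 8.34768×10^7 km.
Vis-viva: v = √[μ(2/r − 1/a_t)] = √[1.327×10^11 × (2/8.34768×10^7 − 1/2.264944×10^8)] = 50.93 km/s.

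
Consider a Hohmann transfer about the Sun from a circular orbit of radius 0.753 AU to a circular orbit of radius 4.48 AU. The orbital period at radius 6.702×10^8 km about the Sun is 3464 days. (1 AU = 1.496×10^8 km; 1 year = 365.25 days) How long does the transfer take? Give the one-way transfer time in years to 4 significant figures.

From Kepler's third law T² = 4π²r³/μ at r = 6.702×10^8 km, T = 3464 days = 3464 × 86400 s = 2.992896×10^8 s: μ = 4π²r³/T² = 1.32675×10^11 km³/s².
In km: r₁ = 0.753 × 1.496×10^8 = 1.126488×10^8 km; r₂ = 4.48 × 1.496×10^8 = 6.70208×10^8 km.
The Hohmann ellipse has a_t = (r₁ + r₂)/2 = 3.914284×10^8 km.
By Kepler's third law the transfer-orbit period is T = 2π√(a_t³/μ), so t = T/2 = 6.6793×10^7 s.
Converting: 6.6793×10^7 s ÷ 3.15576×10^7 s/year (365.25 × 86400) = 2.117 years.

t = 2.117 years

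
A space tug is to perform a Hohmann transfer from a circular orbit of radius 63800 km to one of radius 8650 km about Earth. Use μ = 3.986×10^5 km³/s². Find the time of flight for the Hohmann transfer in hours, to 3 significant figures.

The Hohmann ellipse has a_t = (r₁ + r₂)/2 = 36225 km.
Half the transfer-orbit period gives t = π√(a_t³/μ) = 34310 s.
Converting: 34310 s ÷ 3600 s/hour = 9.53 hours.

t = 9.53 hours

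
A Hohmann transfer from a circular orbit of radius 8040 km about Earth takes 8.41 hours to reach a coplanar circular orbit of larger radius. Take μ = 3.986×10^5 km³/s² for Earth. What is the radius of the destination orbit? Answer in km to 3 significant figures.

r₂ = 58600 km

Transfer time t = 8.41 hours = 30276 s, and t = π√(a_t³/μ).
So a_t = (μ t²/π²)^(1/3) = (3.986×10^5 × (30276)² / π²)^(1/3) = 33328 km.
Since a_t = (r₁ + r₂)/2, r₂ = 2a_t − r₁ = 2×33328 − 8040 = 58616 km.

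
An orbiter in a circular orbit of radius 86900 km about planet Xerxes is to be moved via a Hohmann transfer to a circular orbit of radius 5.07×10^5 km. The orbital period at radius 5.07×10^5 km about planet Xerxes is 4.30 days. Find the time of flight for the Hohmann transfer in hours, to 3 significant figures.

From Kepler's third law T² = 4π²r³/μ at r = 5.07×10^5 km, T = 4.30 days = 4.30 × 86400 s = 3.7152×10^5 s: μ = 4π²r³/T² = 3.72751×10^7 km³/s².
Transfer-ellipse semi-major axis a_t = (r₁ + r₂)/2 = (86900 + 5.070×10^5)/2 = 2.9695×10^5 km.
Half the transfer-orbit period gives t = π√(a_t³/μ) = 83270 s.
Converting: 83270 s ÷ 3600 s/hour = 23.1 hours.

t = 23.1 hours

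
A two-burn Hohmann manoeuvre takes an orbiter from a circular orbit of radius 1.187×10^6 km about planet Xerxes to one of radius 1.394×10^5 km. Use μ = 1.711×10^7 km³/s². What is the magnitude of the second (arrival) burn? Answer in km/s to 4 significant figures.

Semi-major axis of the transfer orbit: a_t = (1.187×10^6 + 1.394×10^5)/2 = 6.632×10^5 km.
Circular speed at r = 1.394×10^5 km: v_c = √(μ/r) = 11.079 km/s.
Transfer-orbit speed at the same r (vis-viva, a = a_t): v_t = √[μ(2/r − 1/a_t)] = 14.822 km/s.
Δv₂ = |v_t − v_c| = |14.822 − 11.079| = 3.743 km/s.

Δv₂ = 3.743 km/s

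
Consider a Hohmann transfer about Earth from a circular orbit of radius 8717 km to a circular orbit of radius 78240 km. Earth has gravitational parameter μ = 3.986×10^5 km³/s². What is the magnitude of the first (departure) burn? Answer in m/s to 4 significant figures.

Semi-major axis of the transfer orbit: a_t = (8717 + 78240)/2 = 43478.5 km.
On the circular orbit at r = 8717 km, v_c = √(μ/r) = 6.762 km/s.
Vis-viva on the transfer ellipse at r = 8717 km gives v_t = √[μ(2/r − 1/a_t)] = 9.071 km/s.
Δv₁ = |v_t − v_c| = |9.071 − 6.762| = 2.309 km/s.

Δv₁ = 2309 m/s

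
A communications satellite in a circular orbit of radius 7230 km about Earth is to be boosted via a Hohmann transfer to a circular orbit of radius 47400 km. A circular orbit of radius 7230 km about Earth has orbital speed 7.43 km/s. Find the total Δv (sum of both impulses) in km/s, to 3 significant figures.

From the circular-orbit relation v² = μ/r at r = 7230 km: μ = v²r = (7.43)² × 7230 = 3.99131×10^5 km³/s².
The Hohmann ellipse has a_t = (r₁ + r₂)/2 = 27315 km.
Circular speed at r₁: v₁ = √(μ/r₁) = √(3.99131×10^5/7230) = 7.430 km/s.
Transfer-orbit speed at r₁ (vis-viva equation): v_p = √[μ(2/r₁ − 1/a_t)] = 9.788 km/s.
First burn Δv₁ = |v_p − v₁| = 2.358 km/s.
At r₂, v₂ = √(μ/r₂) = 2.902 km/s.
Transfer-orbit speed at r₂: v_a = √[μ(2/r₂ − 1/a_t)] = 1.493 km/s.
Second burn Δv₂ = |v₂ − v_a| = 1.409 km/s.
Total Δv = Δv₁ + Δv₂ = 3.767 km/s.

Δv = 3.77 km/s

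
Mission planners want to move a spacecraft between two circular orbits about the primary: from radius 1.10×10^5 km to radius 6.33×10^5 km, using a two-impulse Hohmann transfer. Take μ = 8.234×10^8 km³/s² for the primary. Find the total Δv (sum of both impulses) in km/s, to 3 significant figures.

Δv = 42.9 km/s

The Hohmann ellipse has a_t = (r₁ + r₂)/2 = 3.715×10^5 km.
Circular speed at r₁: v₁ = √(μ/r₁) = √(8.234×10^8/1.100×10^5) = 86.519 km/s.
On the transfer ellipse at r₁, v² = μ(2/r − 1/a) gives v_p = √[μ(2/r₁ − 1/a_t)] = 112.94 km/s.
First burn Δv₁ = |v_p − v₁| = 26.42 km/s.
At r₂, v₂ = √(μ/r₂) = 36.07 km/s.
Transfer-orbit speed at r₂: v_a = √[μ(2/r₂ − 1/a_t)] = 19.63 km/s.
Second burn Δv₂ = |v₂ − v_a| = 16.44 km/s.
Δv = Δv₁ + Δv₂ = 26.42 + 16.44 = 42.86 km/s.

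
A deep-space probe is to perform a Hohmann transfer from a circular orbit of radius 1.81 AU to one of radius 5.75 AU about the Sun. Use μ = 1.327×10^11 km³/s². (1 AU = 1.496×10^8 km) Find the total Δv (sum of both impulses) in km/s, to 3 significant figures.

Δv = 8.99 km/s

In km: r₁ = 1.81 × 1.496×10^8 = 2.70776×10^8 km; r₂ = 5.75 × 1.496×10^8 = 8.602×10^8 km.
The Hohmann ellipse has a_t = (r₁ + r₂)/2 = 5.65488×10^8 km.
At r₁ the circular-orbit speed is v₁ = √(μ/r₁) = 22.138 km/s.
Transfer-orbit speed at r₁ (vis-viva equation): v_p = √[μ(2/r₁ − 1/a_t)] = 27.304 km/s.
First burn Δv₁ = |v_p − v₁| = 5.166 km/s.
At r₂, v₂ = √(μ/r₂) = 12.4204 km/s.
Transfer-orbit speed at r₂: v_a = √[μ(2/r₂ − 1/a_t)] = 8.59467 km/s.
Second burn Δv₂ = |v₂ − v_a| = 3.826 km/s.
Δv = Δv₁ + Δv₂ = 5.166 + 3.826 = 8.992 km/s.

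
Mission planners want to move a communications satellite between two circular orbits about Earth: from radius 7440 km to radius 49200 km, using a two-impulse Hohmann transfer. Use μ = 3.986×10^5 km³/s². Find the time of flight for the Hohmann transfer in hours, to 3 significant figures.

t = 6.59 hours

Semi-major axis of the transfer orbit: a_t = (7440 + 49200)/2 = 28320 km.
Transfer time t = π√(a_t³/μ) = π√((28320)³ / 3.986×10^5) = 23710 s.
Converting: 23710 s ÷ 3600 s/hour = 6.59 hours.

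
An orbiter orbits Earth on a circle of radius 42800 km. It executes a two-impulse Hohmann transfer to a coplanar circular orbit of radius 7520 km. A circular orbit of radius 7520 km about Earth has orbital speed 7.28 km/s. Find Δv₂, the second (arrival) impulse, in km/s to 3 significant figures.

From the circular-orbit relation v² = μ/r at r = 7520 km: μ = v²r = (7.28)² × 7520 = 3.98548×10^5 km³/s².
Semi-major axis of the transfer orbit: a_t = (42800 + 7520)/2 = 25160 km.
Circular speed at r = 7520 km: v_c = √(μ/r) = 7.280 km/s.
Vis-viva on the transfer ellipse at r = 7520 km gives v_t = √[μ(2/r − 1/a_t)] = 9.495 km/s.
Δv₂ = |v_t − v_c| = |9.495 − 7.280| = 2.215 km/s.

Δv₂ = 2.22 km/s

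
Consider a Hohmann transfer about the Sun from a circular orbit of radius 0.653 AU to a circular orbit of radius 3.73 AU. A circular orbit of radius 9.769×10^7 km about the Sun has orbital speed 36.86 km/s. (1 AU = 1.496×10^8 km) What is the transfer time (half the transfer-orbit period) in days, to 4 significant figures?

t = 592.5 days

From the circular-orbit relation v² = μ/r at r = 9.769×10^7 km: μ = v²r = (36.86)² × 9.769×10^7 = 1.32727×10^11 km³/s².
In km: r₁ = 0.653 × 1.496×10^8 = 9.76888×10^7 km; r₂ = 3.73 × 1.496×10^8 = 5.58008×10^8 km.
Semi-major axis of the transfer orbit: a_t = (9.76888×10^7 + 5.58008×10^8)/2 = 3.278484×10^8 km.
Transfer time t = π√(a_t³/μ) = π√((3.278484×10^8)³ / 1.32727×10^11) = 5.119×10^7 s.
Converting: 5.119×10^7 s ÷ 86400 s/day = 592.5 days.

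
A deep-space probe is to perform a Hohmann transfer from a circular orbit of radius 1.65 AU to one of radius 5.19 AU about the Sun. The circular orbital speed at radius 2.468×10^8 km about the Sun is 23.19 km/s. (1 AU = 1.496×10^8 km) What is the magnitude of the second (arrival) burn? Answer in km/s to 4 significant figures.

From the circular-orbit relation v² = μ/r at r = 2.468×10^8 km: μ = v²r = (23.19)² × 2.468×10^8 = 1.32723×10^11 km³/s².
In km: r₁ = 1.65 × 1.496×10^8 = 2.4684×10^8 km; r₂ = 5.19 × 1.496×10^8 = 7.76424×10^8 km.
The Hohmann ellipse has a_t = (r₁ + r₂)/2 = 5.11632×10^8 km.
On the circular orbit at r = 7.76424×10^8 km, v_c = √(μ/r) = 13.074 km/s.
Transfer-orbit speed at the same r (vis-viva, a = a_t): v_t = √[μ(2/r − 1/a_t)] = 9.0814 km/s.
Δv₂ = |v_t − v_c| = |9.0814 − 13.074| = 3.993 km/s.

Δv₂ = 3.993 km/s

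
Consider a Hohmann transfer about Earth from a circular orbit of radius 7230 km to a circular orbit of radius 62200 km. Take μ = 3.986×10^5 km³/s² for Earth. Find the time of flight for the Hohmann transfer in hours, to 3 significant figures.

t = 8.94 hours

The Hohmann ellipse has a_t = (r₁ + r₂)/2 = 34715 km.
Half the transfer-orbit period gives t = π√(a_t³/μ) = 32190 s.
Converting: 32190 s ÷ 3600 s/hour = 8.94 hours.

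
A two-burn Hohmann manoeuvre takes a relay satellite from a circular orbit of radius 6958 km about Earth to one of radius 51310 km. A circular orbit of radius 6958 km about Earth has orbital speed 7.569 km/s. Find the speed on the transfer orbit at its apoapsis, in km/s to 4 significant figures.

v = 1.362 km/s

From the circular-orbit relation v² = μ/r at r = 6958 km: μ = v²r = (7.569)² × 6958 = 3.98622×10^5 km³/s².
The Hohmann ellipse has a_t = (r₁ + r₂)/2 = 29134 km.
At apoapsis, r = 51310 km.
Applying v² = μ(2/r − 1/a_t): v = 1.362 km/s.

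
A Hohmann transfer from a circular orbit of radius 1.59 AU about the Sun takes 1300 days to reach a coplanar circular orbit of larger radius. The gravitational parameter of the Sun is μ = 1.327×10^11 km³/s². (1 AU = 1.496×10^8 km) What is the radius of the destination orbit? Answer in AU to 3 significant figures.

In km: r₁ = 1.59 × 1.496×10^8 = 2.37864×10^8 km.
Transfer time t = 1300 days = 1.1232×10^8 s, and t = π√(a_t³/μ).
So a_t = (μ t²/π²)^(1/3) = (1.327×10^11 × (1.1232×10^8)² / π²)^(1/3) = 5.5356×10^8 km.
Since a_t = (r₁ + r₂)/2, r₂ = 2a_t − r₁ = 2×5.5356×10^8 − 2.37864×10^8 = 8.69256×10^8 km.
In AU: r₂ = 8.69256×10^8 / 1.496×10^8 = 5.81 AU.

r₂ = 5.81 AU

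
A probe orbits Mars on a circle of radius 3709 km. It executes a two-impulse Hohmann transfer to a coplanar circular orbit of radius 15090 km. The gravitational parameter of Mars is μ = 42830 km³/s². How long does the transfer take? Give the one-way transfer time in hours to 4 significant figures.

t = 3.843 hours

The Hohmann ellipse has a_t = (r₁ + r₂)/2 = 9399.5 km.
By Kepler's third law the transfer-orbit period is T = 2π√(a_t³/μ), so t = T/2 = 13834 s.
Converting: 13834 s ÷ 3600 s/hour = 3.843 hours.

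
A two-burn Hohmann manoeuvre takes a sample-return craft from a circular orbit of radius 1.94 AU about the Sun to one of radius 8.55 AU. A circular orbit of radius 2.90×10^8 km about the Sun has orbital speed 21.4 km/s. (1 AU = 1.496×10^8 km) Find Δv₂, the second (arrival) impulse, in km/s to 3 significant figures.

From the circular-orbit relation v² = μ/r at r = 2.90×10^8 km: μ = v²r = (21.4)² × 2.90×10^8 = 1.32808×10^11 km³/s².
In km: r₁ = 1.94 × 1.496×10^8 = 2.90224×10^8 km; r₂ = 8.55 × 1.496×10^8 = 1.27908×10^9 km.
Semi-major axis of the transfer orbit: a_t = (2.90224×10^8 + 1.27908×10^9)/2 = 7.84652×10^8 km.
Circular speed at r = 1.27908×10^9 km: v_c = √(μ/r) = 10.19 km/s.
Vis-viva on the transfer ellipse at r = 1.27908×10^9 km gives v_t = √[μ(2/r − 1/a_t)] = 6.197 km/s.
Δv₂ = |v_t − v_c| = |6.197 − 10.19| = 3.993 km/s.

Δv₂ = 3.99 km/s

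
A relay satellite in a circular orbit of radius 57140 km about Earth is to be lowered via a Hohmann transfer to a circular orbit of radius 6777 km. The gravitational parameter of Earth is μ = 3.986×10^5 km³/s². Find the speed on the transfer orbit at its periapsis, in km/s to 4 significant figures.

Semi-major axis of the transfer orbit: a_t = (57140 + 6777)/2 = 31958.5 km.
At periapsis, r = 6777 km.
Applying v² = μ(2/r − 1/a_t): v = 10.25 km/s.

v = 10.25 km/s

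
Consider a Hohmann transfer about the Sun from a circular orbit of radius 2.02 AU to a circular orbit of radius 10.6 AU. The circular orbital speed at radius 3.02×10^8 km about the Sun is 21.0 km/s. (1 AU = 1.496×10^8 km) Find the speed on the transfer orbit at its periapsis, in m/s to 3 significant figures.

From the circular-orbit relation v² = μ/r at r = 3.02×10^8 km: μ = v²r = (21.0)² × 3.02×10^8 = 1.33182×10^11 km³/s².
In km: r₁ = 2.02 × 1.496×10^8 = 3.02192×10^8 km; r₂ = 10.6 × 1.496×10^8 = 1.58576×10^9 km.
Transfer-ellipse semi-major axis a_t = (r₁ + r₂)/2 = (3.02192×10^8 + 1.58576×10^9)/2 = 9.43976×10^8 km.
The periapsis of the transfer ellipse is at r = 3.02192×10^8 km.
Vis-viva: v = √[μ(2/r − 1/a_t)] = √[1.33182×10^11 × (2/3.02192×10^8 − 1/9.43976×10^8)] = 27.21 km/s.

v = 27200 m/s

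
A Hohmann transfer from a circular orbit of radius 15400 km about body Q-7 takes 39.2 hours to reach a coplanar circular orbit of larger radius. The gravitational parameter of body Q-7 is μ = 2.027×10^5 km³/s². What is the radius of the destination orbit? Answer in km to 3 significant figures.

r₂ = 1.33×10^5 km

Transfer time t = 39.2 hours = 1.4112×10^5 s, and t = π√(a_t³/μ).
So a_t = (μ t²/π²)^(1/3) = (2.027×10^5 × (1.4112×10^5)² / π²)^(1/3) = 74230 km.
Since a_t = (r₁ + r₂)/2, r₂ = 2a_t − r₁ = 2×74230 − 15400 = 1.3306×10^5 km.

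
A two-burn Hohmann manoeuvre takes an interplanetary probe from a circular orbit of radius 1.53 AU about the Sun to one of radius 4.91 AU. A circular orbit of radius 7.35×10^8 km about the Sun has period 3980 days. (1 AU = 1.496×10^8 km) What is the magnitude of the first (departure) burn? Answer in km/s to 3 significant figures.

From Kepler's third law T² = 4π²r³/μ at r = 7.35×10^8 km, T = 3980 days = 3980 × 86400 s = 3.43872×10^8 s: μ = 4π²r³/T² = 1.32565×10^11 km³/s².
In km: r₁ = 1.53 × 1.496×10^8 = 2.28888×10^8 km; r₂ = 4.91 × 1.496×10^8 = 7.34536×10^8 km.
Semi-major axis of the transfer orbit: a_t = (2.28888×10^8 + 7.34536×10^8)/2 = 4.81712×10^8 km.
On the circular orbit at r = 2.28888×10^8 km, v_c = √(μ/r) = 24.066 km/s.
Transfer-orbit speed at the same r (vis-viva, a = a_t): v_t = √[μ(2/r − 1/a_t)] = 29.718 km/s.
Δv₁ = |v_t − v_c| = |29.718 − 24.066| = 5.652 km/s.

Δv₁ = 5.65 km/s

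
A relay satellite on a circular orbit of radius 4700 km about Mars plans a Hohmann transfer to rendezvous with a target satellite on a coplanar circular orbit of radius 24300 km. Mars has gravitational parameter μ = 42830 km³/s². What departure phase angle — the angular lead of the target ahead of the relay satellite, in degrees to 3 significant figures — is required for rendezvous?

φ = 97.0°

Transfer-ellipse semi-major axis a_t = (r₁ + r₂)/2 = (4700 + 24300)/2 = 14500 km.
Transfer time t = π√(a_t³/μ) = 26505 s.
Target angular speed ω₂ = √(μ/r₂³) = 5.4634×10^-5 rad/s.
Angle swept by the target during transfer: ω₂·t = 1.4481 rad = 82.97°.
The relay satellite traverses 180° on the transfer ellipse, so the target must lead by 180° − 82.97° = 97.0°.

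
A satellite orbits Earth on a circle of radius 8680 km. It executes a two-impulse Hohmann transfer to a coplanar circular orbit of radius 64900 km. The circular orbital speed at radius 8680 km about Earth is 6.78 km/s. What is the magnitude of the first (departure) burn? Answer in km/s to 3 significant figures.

Δv₁ = 2.23 km/s

From the circular-orbit relation v² = μ/r at r = 8680 km: μ = v²r = (6.78)² × 8680 = 3.99006×10^5 km³/s².
Transfer-ellipse semi-major axis a_t = (r₁ + r₂)/2 = (8680 + 64900)/2 = 36790 km.
On the circular orbit at r = 8680 km, v_c = √(μ/r) = 6.780 km/s.
Vis-viva on the transfer ellipse at r = 8680 km gives v_t = √[μ(2/r − 1/a_t)] = 9.005 km/s.
Δv₁ = |v_t − v_c| = |9.005 − 6.780| = 2.225 km/s.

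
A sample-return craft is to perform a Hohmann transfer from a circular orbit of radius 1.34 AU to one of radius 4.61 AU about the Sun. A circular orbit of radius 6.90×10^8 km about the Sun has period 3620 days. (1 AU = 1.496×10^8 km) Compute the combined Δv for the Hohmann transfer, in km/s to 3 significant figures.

From Kepler's third law T² = 4π²r³/μ at r = 6.90×10^8 km, T = 3620 days = 3620 × 86400 s = 3.12768×10^8 s: μ = 4π²r³/T² = 1.32575×10^11 km³/s².
In km: r₁ = 1.34 × 1.496×10^8 = 2.00464×10^8 km; r₂ = 4.61 × 1.496×10^8 = 6.89656×10^8 km.
The Hohmann ellipse has a_t = (r₁ + r₂)/2 = 4.4506×10^8 km.
At r₁ the circular-orbit speed is v₁ = √(μ/r₁) = 25.717 km/s.
On the transfer ellipse at r₁, vis-viva equation gives v_p = √[μ(2/r₁ − 1/a_t)] = 32.013 km/s.
First burn Δv₁ = |v_p − v₁| = 6.296 km/s.
Circular speed at r₂: v₂ = √(μ/r₂) = 13.865 km/s.
Transfer-orbit speed at r₂: v_a = √[μ(2/r₂ − 1/a_t)] = 9.3052 km/s.
Second burn Δv₂ = |v₂ − v_a| = 4.560 km/s.
Δv = Δv₁ + Δv₂ = 6.296 + 4.560 = 10.86 km/s.

Δv = 10.9 km/s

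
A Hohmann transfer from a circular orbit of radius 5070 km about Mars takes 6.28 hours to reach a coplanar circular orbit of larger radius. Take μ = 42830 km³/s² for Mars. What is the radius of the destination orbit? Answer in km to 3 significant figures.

Transfer time t = 6.28 hours = 22608 s, and t = π√(a_t³/μ).
So a_t = (μ t²/π²)^(1/3) = (42830 × (22608)² / π²)^(1/3) = 13041 km.
Since a_t = (r₁ + r₂)/2, r₂ = 2a_t − r₁ = 2×13041 − 5070 = 21012 km.

r₂ = 21000 km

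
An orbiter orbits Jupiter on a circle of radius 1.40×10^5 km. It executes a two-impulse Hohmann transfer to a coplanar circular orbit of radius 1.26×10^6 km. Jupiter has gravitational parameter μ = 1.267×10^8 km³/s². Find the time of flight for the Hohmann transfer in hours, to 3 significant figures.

t = 45.4 hours

The Hohmann ellipse has a_t = (r₁ + r₂)/2 = 7.000×10^5 km.
By Kepler's third law the transfer-orbit period is T = 2π√(a_t³/μ), so t = T/2 = 1.635×10^5 s.
Converting: 1.635×10^5 s ÷ 3600 s/hour = 45.4 hours.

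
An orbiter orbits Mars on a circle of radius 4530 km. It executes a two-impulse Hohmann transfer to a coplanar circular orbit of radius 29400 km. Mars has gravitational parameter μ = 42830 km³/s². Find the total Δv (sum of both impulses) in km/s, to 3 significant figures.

Δv = 1.56 km/s

Transfer-ellipse semi-major axis a_t = (r₁ + r₂)/2 = (4530 + 29400)/2 = 16965 km.
At r₁ the circular-orbit speed is v₁ = √(μ/r₁) = 3.075 km/s.
Transfer-orbit speed at r₁ (vis-viva equation): v_p = √[μ(2/r₁ − 1/a_t)] = 4.048 km/s.
First burn Δv₁ = |v_p − v₁| = 0.9730 km/s.
At r₂, v₂ = √(μ/r₂) = 1.207 km/s.
Transfer-orbit speed at r₂: v_a = √[μ(2/r₂ − 1/a_t)] = 0.6237 km/s.
Second burn Δv₂ = |v₂ − v_a| = 0.5833 km/s.
Total Δv = Δv₁ + Δv₂ = 1.556 km/s.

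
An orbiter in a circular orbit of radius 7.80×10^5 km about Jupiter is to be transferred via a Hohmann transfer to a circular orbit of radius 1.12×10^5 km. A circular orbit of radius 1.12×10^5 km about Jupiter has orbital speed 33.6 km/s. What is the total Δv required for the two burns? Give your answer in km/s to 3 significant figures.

Δv = 17.2 km/s

From the circular-orbit relation v² = μ/r at r = 1.12×10^5 km: μ = v²r = (33.6)² × 1.12×10^5 = 1.26444×10^8 km³/s².
The Hohmann ellipse has a_t = (r₁ + r₂)/2 = 4.460×10^5 km.
At r₁ the circular-orbit speed is v₁ = √(μ/r₁) = 12.7321 km/s.
On the transfer ellipse at r₁, v² = μ(2/r − 1/a) gives v_a = √[μ(2/r₁ − 1/a_t)] = 6.38032 km/s.
First burn Δv₁ = |v_a − v₁| = 6.3518 km/s.
At r₂, v₂ = √(μ/r₂) = 33.600 km/s.
Transfer-orbit speed at r₂: v_p = √[μ(2/r₂ − 1/a_t)] = 44.434 km/s.
Second burn Δv₂ = |v₂ − v_p| = 10.834 km/s.
Total Δv = Δv₁ + Δv₂ = 17.19 km/s.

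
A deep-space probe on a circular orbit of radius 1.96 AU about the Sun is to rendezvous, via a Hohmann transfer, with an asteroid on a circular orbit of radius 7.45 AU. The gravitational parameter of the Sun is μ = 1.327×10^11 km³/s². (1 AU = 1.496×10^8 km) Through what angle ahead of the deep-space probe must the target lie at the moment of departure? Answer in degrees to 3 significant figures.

φ = 89.7°

In km: r₁ = 1.96 × 1.496×10^8 = 2.93216×10^8 km; r₂ = 7.45 × 1.496×10^8 = 1.11452×10^9 km.
The Hohmann ellipse has a_t = (r₁ + r₂)/2 = 7.03868×10^8 km.
The half-period of the transfer ellipse is t = π√(a_t³/μ) = 1.61046×10^8 s.
Target angular speed ω₂ = √(μ/r₂³) = 9.79047×10^-9 rad/s.
Angle swept by the target during transfer: ω₂·t = 1.5767 rad = 90.34°.
The deep-space probe traverses 180° on the transfer ellipse, so the target must lead by 180° − 90.34° = 89.7°.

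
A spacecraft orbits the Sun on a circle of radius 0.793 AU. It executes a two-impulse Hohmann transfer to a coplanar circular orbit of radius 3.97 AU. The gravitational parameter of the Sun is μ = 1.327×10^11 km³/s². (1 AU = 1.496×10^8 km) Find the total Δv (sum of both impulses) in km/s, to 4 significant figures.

In km: r₁ = 0.793 × 1.496×10^8 = 1.186328×10^8 km; r₂ = 3.97 × 1.496×10^8 = 5.93912×10^8 km.
Semi-major axis of the transfer orbit: a_t = (1.186328×10^8 + 5.93912×10^8)/2 = 3.562724×10^8 km.
At r₁ the circular-orbit speed is v₁ = √(μ/r₁) = 33.445 km/s.
On the transfer ellipse at r₁, v² = μ(2/r − 1/a) gives v_p = √[μ(2/r₁ − 1/a_t)] = 43.182 km/s.
First burn Δv₁ = |v_p − v₁| = 9.737 km/s.
Circular speed at r₂: v₂ = √(μ/r₂) = 14.9477 km/s.
Transfer-orbit speed at r₂: v_a = √[μ(2/r₂ − 1/a_t)] = 8.62553 km/s.
Second burn Δv₂ = |v₂ − v_a| = 6.322 km/s.
Δv = Δv₁ + Δv₂ = 9.737 + 6.322 = 16.06 km/s.

Δv = 16.06 km/s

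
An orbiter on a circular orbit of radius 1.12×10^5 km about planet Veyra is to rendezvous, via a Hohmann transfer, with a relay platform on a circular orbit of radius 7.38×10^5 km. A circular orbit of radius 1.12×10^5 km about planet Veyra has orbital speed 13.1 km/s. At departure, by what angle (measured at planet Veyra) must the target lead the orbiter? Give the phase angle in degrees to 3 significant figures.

φ = 101°

From the circular-orbit relation v² = μ/r at r = 1.12×10^5 km: μ = v²r = (13.1)² × 1.12×10^5 = 1.92203×10^7 km³/s².
Semi-major axis of the transfer orbit: a_t = (1.120×10^5 + 7.380×10^5)/2 = 4.250×10^5 km.
Transfer time t = π√(a_t³/μ) = 1.9854×10^5 s.
Target angular speed ω₂ = √(μ/r₂³) = 6.9151×10^-6 rad/s.
Angle swept by the target during transfer: ω₂·t = 1.3729 rad = 78.66°.
Arrival is 180° from departure on the ellipse, so φ = 180° − 78.66° = 101°.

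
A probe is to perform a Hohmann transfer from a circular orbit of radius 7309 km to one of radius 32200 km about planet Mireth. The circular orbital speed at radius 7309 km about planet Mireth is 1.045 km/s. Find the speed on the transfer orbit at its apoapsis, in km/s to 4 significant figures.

From the circular-orbit relation v² = μ/r at r = 7309 km: μ = v²r = (1.045)² × 7309 = 7981.61 km³/s².
Transfer-ellipse semi-major axis a_t = (r₁ + r₂)/2 = (7309 + 32200)/2 = 19754.5 km.
At apoapsis, r = 32200 km.
Applying v² = μ(2/r − 1/a_t): v = 0.3028 km/s.

v = 0.3028 km/s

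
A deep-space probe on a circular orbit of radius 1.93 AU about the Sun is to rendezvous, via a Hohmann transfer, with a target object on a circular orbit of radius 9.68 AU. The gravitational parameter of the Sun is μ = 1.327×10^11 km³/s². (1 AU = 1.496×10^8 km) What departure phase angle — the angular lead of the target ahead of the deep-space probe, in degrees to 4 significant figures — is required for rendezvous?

φ = 96.41°

In km: r₁ = 1.93 × 1.496×10^8 = 2.88728×10^8 km; r₂ = 9.68 × 1.496×10^8 = 1.448128×10^9 km.
Transfer-ellipse semi-major axis a_t = (r₁ + r₂)/2 = (2.88728×10^8 + 1.448128×10^9)/2 = 8.68428×10^8 km.
The half-period of the transfer ellipse is t = π√(a_t³/μ) = 2.207×10^8 s.
Target angular speed ω₂ = √(μ/r₂³) = 6.610×10^-9 rad/s.
Angle swept by the target during transfer: ω₂·t = 1.459 rad = 83.59°.
The deep-space probe traverses 180° on the transfer ellipse, so the target must lead by 180° − 83.59° = 96.41°.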